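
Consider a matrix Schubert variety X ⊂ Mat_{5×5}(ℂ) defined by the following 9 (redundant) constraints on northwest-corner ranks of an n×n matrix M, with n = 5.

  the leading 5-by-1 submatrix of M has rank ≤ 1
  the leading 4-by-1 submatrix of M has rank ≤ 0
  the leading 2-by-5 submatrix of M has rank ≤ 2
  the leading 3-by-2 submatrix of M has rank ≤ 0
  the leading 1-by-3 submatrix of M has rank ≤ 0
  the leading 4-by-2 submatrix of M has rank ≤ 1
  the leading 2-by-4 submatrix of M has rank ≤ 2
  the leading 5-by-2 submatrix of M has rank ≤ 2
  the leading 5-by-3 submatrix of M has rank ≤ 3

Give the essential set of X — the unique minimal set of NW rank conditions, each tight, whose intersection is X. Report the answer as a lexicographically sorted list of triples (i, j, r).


Reconstructing r_w from the 9 given conditions:

  row 1: 0 0 0 1 1
  row 2: 0 0 1 2 2
  row 3: 0 0 1 2 3
  row 4: 0 1 2 3 4
  row 5: 1 2 3 4 5

the unique w with this rank table is (4, 3, 5, 2, 1).

Fulton essential set (3 of the 8 Rothe cells):

[(1, 3, 0), (3, 2, 0), (4, 1, 0)]


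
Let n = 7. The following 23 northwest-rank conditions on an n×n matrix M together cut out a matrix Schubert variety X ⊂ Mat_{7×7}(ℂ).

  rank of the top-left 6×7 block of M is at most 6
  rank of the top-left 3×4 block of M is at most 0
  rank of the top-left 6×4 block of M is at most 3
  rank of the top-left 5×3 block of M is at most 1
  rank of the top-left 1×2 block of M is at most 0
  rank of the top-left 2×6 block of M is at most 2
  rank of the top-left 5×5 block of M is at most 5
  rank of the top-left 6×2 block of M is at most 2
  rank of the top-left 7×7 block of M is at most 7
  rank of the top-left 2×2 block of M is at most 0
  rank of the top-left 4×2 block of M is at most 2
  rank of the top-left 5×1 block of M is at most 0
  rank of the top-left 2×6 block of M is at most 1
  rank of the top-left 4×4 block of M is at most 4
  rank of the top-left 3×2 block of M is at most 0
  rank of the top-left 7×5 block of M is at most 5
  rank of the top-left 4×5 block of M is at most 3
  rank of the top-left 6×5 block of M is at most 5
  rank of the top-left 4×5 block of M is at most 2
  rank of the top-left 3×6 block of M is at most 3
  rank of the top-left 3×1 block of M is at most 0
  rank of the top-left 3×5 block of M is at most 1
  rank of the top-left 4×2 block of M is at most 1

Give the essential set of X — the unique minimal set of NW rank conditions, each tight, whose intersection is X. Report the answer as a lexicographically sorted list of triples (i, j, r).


Rank table r_w(7×7) implied by the 23 constraints:

  0, 0, 0, 0, 1, 1, 1
  0, 0, 0, 0, 1, 1, 2
  0, 0, 0, 0, 1, 2, 3
  0, 1, 1, 1, 2, 3, 4
  0, 1, 1, 2, 3, 4, 5
  1, 2, 2, 3, 4, 5, 6
  1, 2, 3, 4, 5, 6, 7

reading off 1-entries of Δ²R: w = (5, 7, 6, 2, 4, 1, 3).

D(w) has 16 cells with 4 SE-corners; essential set:

[(2, 6, 1), (3, 4, 0), (5, 1, 0), (5, 3, 1)]


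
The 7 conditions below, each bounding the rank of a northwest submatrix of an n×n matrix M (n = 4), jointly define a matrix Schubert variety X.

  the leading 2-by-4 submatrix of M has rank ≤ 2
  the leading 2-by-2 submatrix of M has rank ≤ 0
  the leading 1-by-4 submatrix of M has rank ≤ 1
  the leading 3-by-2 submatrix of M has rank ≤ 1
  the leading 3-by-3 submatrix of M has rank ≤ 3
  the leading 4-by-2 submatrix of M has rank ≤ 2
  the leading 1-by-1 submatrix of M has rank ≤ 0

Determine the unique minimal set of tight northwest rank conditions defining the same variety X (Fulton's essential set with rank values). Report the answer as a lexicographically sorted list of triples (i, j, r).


Propagating the 7 rank bounds to every northwest block:

  R[1]: 0 | 0 | 1 | 1
  R[2]: 0 | 0 | 1 | 2
  R[3]: 1 | 1 | 2 | 3
  R[4]: 1 | 2 | 3 | 4

giving w = (3, 4, 1, 2) via Δ²R.

Fulton essential set (1 of the 4 Rothe cells):

[(2, 2, 0)]


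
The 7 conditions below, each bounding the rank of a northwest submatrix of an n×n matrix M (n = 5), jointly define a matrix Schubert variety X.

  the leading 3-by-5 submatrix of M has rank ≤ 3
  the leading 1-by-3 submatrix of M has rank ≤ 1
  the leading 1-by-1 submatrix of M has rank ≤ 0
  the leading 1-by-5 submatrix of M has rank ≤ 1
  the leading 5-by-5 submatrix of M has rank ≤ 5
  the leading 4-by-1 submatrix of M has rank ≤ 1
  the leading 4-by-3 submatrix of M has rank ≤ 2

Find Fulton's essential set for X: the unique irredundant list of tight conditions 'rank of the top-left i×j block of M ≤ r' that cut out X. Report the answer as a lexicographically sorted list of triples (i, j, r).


Computing R[i][j] = min implied NW-rank bound (n=5, 7 conditions):

  row 1: 0  1  1  1  1
  row 2: 1  2  2  2  2
  row 3: 1  2  2  3  3
  row 4: 1  2  2  3  4
  row 5: 1  2  3  4  5

reading off 1-entries of Δ²R: w = (2, 1, 4, 5, 3).

Rothe diagram D(w) (3 cells), 2 SE-corners (essential conditions):

[(1, 1, 0), (4, 3, 2)]


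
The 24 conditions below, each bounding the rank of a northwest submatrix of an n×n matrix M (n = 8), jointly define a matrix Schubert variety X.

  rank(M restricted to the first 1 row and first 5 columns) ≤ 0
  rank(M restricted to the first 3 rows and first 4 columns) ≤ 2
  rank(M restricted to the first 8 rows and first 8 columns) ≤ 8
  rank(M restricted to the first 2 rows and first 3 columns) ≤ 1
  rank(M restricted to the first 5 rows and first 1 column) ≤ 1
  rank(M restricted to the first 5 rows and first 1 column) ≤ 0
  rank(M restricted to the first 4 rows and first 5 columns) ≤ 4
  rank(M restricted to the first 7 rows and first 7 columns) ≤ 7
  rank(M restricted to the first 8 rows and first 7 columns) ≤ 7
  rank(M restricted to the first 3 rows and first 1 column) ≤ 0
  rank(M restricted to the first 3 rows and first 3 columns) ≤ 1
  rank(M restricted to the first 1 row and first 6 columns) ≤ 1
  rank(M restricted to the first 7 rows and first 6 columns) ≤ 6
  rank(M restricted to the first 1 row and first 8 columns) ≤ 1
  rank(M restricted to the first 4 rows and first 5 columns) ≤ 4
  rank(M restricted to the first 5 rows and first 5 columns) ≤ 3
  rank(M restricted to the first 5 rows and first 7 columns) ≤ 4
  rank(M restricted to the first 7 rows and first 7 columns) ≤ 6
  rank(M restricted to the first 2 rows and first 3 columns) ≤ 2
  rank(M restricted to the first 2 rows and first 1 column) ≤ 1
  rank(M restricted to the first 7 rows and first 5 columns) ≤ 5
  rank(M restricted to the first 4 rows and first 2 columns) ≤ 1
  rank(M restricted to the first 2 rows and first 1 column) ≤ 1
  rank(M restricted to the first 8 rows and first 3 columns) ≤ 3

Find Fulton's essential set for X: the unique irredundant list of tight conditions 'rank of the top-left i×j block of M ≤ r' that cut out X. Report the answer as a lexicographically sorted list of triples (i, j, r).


Rank table r_w(8×8) implied by the 24 constraints:

  R[1]: 0, 0, 0, 0, 0, 1, 1, 1
  R[2]: 0, 1, 1, 1, 1, 2, 2, 2
  R[3]: 0, 1, 1, 2, 2, 3, 3, 3
  R[4]: 0, 1, 2, 3, 3, 4, 4, 4
  R[5]: 0, 1, 2, 3, 3, 4, 4, 5
  R[6]: 1, 2, 3, 4, 4, 5, 5, 6
  R[7]: 1, 2, 3, 4, 5, 6, 6, 7
  R[8]: 1, 2, 3, 4, 5, 6, 7, 8

hence w(1..8) = (6, 2, 4, 3, 8, 1, 5, 7).

Fulton essential set (5 of the 12 Rothe cells):

[(1, 5, 0), (3, 3, 1), (5, 1, 0), (5, 5, 3), (5, 7, 4)]


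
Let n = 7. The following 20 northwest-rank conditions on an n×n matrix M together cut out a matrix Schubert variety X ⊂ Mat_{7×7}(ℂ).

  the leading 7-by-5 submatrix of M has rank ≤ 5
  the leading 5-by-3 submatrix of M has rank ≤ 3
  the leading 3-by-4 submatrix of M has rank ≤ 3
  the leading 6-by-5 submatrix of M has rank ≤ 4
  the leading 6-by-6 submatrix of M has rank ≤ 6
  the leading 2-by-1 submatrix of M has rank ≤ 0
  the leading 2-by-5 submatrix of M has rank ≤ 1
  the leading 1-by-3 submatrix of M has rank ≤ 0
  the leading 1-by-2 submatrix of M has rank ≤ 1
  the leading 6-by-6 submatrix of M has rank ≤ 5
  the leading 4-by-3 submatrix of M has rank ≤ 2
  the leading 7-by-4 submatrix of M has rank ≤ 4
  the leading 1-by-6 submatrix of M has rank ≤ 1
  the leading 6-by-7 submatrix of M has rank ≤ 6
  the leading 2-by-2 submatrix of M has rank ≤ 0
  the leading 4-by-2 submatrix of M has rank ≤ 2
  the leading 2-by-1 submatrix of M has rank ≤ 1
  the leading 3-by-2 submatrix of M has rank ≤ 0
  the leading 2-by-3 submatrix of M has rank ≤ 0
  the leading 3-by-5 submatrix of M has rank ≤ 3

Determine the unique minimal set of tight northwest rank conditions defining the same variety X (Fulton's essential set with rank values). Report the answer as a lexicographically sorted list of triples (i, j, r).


Propagating the 20 rank bounds to every northwest block:

  row 1: 0 0 0 1 1 1 1
  row 2: 0 0 0 1 1 2 2
  row 3: 0 0 1 2 2 3 3
  row 4: 1 1 2 3 3 4 4
  row 5: 1 2 3 4 4 5 5
  row 6: 1 2 3 4 4 5 6
  row 7: 1 2 3 4 5 6 7

second differences of R give the permutation w = (4, 6, 3, 1, 2, 7, 5).

D(w) has 10 cells with 4 SE-corners; essential set:

[(2, 3, 0), (2, 5, 1), (3, 2, 0), (6, 5, 4)]


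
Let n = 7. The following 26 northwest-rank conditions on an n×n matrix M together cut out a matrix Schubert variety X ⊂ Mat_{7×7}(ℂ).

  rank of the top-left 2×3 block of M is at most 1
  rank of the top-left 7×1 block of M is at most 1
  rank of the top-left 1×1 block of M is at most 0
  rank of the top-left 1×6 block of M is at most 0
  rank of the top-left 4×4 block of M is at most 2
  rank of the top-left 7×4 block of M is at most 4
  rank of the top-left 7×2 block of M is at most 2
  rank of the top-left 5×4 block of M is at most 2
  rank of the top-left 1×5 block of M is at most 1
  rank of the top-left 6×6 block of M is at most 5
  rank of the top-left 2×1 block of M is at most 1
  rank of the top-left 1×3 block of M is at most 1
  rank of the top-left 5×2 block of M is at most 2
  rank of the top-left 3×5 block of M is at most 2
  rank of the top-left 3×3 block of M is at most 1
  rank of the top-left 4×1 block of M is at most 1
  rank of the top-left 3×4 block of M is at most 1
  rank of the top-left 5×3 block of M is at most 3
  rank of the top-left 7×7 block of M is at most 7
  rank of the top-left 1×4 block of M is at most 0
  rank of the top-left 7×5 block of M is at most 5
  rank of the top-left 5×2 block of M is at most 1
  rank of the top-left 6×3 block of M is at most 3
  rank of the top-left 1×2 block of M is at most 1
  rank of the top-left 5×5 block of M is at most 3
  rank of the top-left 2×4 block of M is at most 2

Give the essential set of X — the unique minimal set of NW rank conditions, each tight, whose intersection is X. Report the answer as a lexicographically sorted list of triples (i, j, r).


Propagating the 26 rank bounds to every northwest block:

  row 1: 0  0  0  0  0  0  1
  row 2: 1  1  1  1  1  1  2
  row 3: 1  1  1  1  2  2  3
  row 4: 1  1  2  2  3  3  4
  row 5: 1  1  2  2  3  4  5
  row 6: 1  2  3  3  4  5  6
  row 7: 1  2  3  4  5  6  7

hence w(1..7) = (7, 1, 5, 3, 6, 2, 4).

D(w) has 12 cells with 4 SE-corners; essential set:

[(1, 6, 0), (3, 4, 1), (5, 2, 1), (5, 4, 2)]


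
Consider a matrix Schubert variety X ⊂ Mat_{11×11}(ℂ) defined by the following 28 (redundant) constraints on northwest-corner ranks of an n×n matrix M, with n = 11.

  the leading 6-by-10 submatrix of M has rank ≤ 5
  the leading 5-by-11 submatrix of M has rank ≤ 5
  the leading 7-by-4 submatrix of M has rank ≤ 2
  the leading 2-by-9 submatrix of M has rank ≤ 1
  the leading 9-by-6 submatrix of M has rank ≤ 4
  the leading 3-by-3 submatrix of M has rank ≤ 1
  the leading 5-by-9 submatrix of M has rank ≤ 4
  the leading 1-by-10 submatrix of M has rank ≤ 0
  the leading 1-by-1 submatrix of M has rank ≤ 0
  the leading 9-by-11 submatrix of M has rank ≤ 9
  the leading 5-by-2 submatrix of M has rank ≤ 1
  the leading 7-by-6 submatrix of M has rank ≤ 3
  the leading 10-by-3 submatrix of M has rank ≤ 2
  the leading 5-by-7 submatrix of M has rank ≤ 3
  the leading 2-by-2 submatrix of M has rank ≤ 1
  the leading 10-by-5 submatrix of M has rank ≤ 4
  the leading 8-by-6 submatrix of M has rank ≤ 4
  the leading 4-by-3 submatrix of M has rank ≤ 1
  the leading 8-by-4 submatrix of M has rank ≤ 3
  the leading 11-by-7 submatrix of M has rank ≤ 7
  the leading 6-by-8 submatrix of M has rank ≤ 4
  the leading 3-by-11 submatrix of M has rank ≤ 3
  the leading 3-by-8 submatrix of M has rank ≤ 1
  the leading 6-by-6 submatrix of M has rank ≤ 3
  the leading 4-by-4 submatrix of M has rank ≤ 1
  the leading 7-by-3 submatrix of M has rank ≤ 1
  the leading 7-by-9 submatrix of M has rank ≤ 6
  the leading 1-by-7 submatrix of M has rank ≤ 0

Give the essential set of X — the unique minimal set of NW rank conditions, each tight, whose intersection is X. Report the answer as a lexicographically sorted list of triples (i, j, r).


The tightest implied rank at each (i,j), from the 28 conditions:

  i=1: 0, 0, 0, 0, 0, 0, 0, 0, 0, 0, 1
  i=2: 1, 1, 1, 1, 1, 1, 1, 1, 1, 1, 2
  i=3: 1, 1, 1, 1, 1, 1, 1, 1, 2, 2, 3
  i=4: 1, 1, 1, 1, 2, 2, 2, 2, 3, 3, 4
  i=5: 1, 1, 1, 2, 3, 3, 3, 3, 4, 4, 5
  i=6: 1, 1, 1, 2, 3, 3, 4, 4, 5, 5, 6
  i=7: 1, 1, 1, 2, 3, 3, 4, 5, 6, 6, 7
  i=8: 1, 2, 2, 3, 4, 4, 5, 6, 7, 7, 8
  i=9: 1, 2, 2, 3, 4, 4, 5, 6, 7, 8, 9
  i=10: 1, 2, 2, 3, 4, 5, 6, 7, 8, 9, 10
  i=11: 1, 2, 3, 4, 5, 6, 7, 8, 9, 10, 11

giving w = (11, 1, 9, 5, 4, 7, 8, 2, 10, 6, 3) via Δ²R.

ℓ(w)=31; the 7 essential cells (i,j,r):

[(1, 10, 0), (3, 8, 1), (4, 4, 1), (7, 3, 1), (7, 6, 3), (9, 6, 4), (10, 3, 2)]


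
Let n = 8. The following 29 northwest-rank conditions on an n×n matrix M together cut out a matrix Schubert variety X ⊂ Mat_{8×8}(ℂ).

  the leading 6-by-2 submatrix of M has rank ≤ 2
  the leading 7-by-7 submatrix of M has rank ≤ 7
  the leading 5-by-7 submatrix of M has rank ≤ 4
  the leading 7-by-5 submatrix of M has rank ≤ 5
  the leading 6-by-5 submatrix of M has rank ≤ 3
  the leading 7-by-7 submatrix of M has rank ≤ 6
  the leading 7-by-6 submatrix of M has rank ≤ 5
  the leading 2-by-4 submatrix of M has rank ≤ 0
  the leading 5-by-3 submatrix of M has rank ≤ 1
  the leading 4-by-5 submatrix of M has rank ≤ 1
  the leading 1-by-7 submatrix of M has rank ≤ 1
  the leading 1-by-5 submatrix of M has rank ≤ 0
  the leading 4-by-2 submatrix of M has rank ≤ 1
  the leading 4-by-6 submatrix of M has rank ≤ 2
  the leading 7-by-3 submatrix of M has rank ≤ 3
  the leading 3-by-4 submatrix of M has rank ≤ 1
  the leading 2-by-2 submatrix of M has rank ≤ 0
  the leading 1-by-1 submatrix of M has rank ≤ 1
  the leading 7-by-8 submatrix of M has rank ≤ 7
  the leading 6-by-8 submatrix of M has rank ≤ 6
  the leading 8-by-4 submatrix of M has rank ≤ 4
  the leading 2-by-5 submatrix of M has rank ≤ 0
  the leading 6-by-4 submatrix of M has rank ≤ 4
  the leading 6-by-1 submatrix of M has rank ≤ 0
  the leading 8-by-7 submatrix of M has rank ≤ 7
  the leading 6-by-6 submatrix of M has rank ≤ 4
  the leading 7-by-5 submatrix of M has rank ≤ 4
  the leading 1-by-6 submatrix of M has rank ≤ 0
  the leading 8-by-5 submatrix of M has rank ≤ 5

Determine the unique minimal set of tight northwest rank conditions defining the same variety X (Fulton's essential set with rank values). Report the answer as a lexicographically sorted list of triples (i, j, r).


Rank table r_w(8×8) implied by the 29 constraints:

  i=1: 0 0 0 0 0 0 1 1
  i=2: 0 0 0 0 0 1 2 2
  i=3: 0 1 1 1 1 2 3 3
  i=4: 0 1 1 1 1 2 3 4
  i=5: 0 1 1 2 2 3 4 5
  i=6: 0 1 2 3 3 4 5 6
  i=7: 1 2 3 4 4 5 6 7
  i=8: 1 2 3 4 5 6 7 8

second differences of R give the permutation w = (7, 6, 2, 8, 4, 3, 1, 5).

Fulton essential set (5 of the 19 Rothe cells):

[(1, 6, 0), (2, 5, 0), (4, 5, 1), (5, 3, 1), (6, 1, 0)]


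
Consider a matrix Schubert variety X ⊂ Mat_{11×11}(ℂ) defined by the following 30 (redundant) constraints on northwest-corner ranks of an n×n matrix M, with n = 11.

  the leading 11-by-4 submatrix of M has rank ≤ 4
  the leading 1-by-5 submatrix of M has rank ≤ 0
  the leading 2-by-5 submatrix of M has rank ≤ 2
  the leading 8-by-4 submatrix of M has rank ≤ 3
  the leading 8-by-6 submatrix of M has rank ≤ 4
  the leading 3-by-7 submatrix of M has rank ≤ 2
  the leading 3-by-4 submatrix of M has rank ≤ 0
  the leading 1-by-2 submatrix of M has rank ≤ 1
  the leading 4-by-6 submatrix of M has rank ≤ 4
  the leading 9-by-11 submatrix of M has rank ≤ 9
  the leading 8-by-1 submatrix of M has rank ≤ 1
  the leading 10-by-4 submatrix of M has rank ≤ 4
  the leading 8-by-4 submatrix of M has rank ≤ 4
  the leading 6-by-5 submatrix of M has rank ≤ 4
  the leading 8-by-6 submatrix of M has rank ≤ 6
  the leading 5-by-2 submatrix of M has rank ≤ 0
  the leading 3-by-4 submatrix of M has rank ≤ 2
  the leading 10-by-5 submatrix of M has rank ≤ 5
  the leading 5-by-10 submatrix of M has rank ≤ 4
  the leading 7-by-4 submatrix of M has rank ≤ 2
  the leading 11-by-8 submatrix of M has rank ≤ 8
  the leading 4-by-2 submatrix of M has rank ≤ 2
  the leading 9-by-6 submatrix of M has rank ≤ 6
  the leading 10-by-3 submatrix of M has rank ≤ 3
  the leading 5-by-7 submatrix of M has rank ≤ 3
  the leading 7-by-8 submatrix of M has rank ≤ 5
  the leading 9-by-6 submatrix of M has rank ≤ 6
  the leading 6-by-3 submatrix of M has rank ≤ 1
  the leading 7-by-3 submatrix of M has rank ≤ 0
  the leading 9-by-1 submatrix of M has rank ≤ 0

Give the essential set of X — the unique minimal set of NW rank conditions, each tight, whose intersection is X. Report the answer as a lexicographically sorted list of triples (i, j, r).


Rank table r_w(11×11) implied by the 30 constraints:

  R[1]: 0  0  0  0  0  1  1  1  1  1  1
  R[2]: 0  0  0  0  1  2  2  2  2  2  2
  R[3]: 0  0  0  0  1  2  2  3  3  3  3
  R[4]: 0  0  0  1  2  3  3  4  4  4  4
  R[5]: 0  0  0  1  2  3  3  4  4  4  5
  R[6]: 0  0  0  1  2  3  4  5  5  5  6
  R[7]: 0  0  0  1  2  3  4  5  6  6  7
  R[8]: 0  1  1  2  3  4  5  6  7  7  8
  R[9]: 0  1  2  3  4  5  6  7  8  8  9
  R[10]: 1  2  3  4  5  6  7  8  9  9  10
  R[11]: 1  2  3  4  5  6  7  8  9  10  11

second differences of R give the permutation w = (6, 5, 8, 4, 11, 7, 9, 2, 3, 1, 10).

|D(w)|=31, |Ess(w)|=7:

[(1, 5, 0), (3, 4, 0), (3, 7, 2), (5, 7, 3), (5, 10, 4), (7, 3, 0), (9, 1, 0)]


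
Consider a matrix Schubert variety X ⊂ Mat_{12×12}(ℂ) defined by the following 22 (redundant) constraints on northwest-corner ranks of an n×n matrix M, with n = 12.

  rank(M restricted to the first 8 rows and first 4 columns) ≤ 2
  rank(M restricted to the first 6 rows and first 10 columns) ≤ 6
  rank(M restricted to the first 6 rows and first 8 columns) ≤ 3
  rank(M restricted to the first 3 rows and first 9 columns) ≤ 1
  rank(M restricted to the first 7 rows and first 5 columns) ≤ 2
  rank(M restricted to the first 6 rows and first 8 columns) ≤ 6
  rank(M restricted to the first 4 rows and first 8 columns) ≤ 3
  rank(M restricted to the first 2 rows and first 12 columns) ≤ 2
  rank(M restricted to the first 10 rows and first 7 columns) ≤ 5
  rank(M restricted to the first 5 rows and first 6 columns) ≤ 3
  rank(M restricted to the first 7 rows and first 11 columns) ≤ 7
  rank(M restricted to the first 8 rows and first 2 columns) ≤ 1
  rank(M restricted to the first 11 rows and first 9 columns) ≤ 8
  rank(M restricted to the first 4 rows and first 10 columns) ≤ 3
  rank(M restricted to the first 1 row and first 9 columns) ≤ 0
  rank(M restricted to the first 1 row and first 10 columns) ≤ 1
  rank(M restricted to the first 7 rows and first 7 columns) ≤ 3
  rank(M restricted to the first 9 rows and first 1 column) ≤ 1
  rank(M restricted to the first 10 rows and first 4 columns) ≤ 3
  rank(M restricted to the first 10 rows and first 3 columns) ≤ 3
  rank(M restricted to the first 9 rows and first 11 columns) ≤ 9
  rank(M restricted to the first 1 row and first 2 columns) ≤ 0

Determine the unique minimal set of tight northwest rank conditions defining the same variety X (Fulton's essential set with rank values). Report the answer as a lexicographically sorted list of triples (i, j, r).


Computing R[i][j] = min implied NW-rank bound (n=12, 22 conditions):

  0, 0, 0, 0, 0, 0, 0, 0, 0, 1, 1, 1
  1, 1, 1, 1, 1, 1, 1, 1, 1, 2, 2, 2
  1, 1, 1, 1, 1, 1, 1, 1, 1, 2, 3, 3
  1, 1, 2, 2, 2, 2, 2, 2, 2, 3, 4, 4
  1, 1, 2, 2, 2, 3, 3, 3, 3, 4, 5, 5
  1, 1, 2, 2, 2, 3, 3, 3, 4, 5, 6, 6
  1, 1, 2, 2, 2, 3, 3, 4, 5, 6, 7, 7
  1, 1, 2, 2, 3, 4, 4, 5, 6, 7, 8, 8
  1, 2, 3, 3, 4, 5, 5, 6, 7, 8, 9, 9
  1, 2, 3, 3, 4, 5, 5, 6, 7, 8, 9, 10
  1, 2, 3, 4, 5, 6, 6, 7, 8, 9, 10, 11
  1, 2, 3, 4, 5, 6, 7, 8, 9, 10, 11, 12

giving w = (10, 1, 11, 3, 6, 9, 8, 5, 2, 12, 4, 7) via Δ²R.

9 SE-corners of the 34-cell Rothe diagram give Ess(w):

[(1, 9, 0), (3, 9, 1), (6, 8, 3), (7, 5, 2), (7, 7, 3), (8, 2, 1), (8, 4, 2), (10, 4, 3), (10, 7, 5)]


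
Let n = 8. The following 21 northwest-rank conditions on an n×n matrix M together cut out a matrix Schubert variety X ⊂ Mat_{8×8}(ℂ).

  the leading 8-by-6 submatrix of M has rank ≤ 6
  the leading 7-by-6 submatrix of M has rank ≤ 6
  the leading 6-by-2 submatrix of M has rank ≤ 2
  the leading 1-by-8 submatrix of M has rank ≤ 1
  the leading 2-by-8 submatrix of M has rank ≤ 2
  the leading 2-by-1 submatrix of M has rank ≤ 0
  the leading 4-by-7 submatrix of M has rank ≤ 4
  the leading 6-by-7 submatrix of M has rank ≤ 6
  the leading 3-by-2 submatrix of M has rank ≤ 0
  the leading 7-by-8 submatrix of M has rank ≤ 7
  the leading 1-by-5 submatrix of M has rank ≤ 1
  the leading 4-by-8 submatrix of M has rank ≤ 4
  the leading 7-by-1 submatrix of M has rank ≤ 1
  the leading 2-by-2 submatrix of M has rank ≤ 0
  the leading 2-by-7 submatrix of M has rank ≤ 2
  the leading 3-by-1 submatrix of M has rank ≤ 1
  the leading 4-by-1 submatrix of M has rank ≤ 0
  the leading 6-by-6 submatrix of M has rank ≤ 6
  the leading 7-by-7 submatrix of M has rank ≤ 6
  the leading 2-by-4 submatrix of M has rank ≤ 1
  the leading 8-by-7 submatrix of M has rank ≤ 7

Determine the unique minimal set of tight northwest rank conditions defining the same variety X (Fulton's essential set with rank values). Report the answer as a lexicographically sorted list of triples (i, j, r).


Computing R[i][j] = min implied NW-rank bound (n=8, 21 conditions):

  row 1: 0  0  1  1  1  1  1  1
  row 2: 0  0  1  1  2  2  2  2
  row 3: 0  0  1  2  3  3  3  3
  row 4: 0  1  2  3  4  4  4  4
  row 5: 1  2  3  4  5  5  5  5
  row 6: 1  2  3  4  5  6  6  6
  row 7: 1  2  3  4  5  6  6  7
  row 8: 1  2  3  4  5  6  7  8

so w = (3, 5, 4, 2, 1, 6, 8, 7).

Fulton essential set (4 of the 9 Rothe cells):

[(2, 4, 1), (3, 2, 0), (4, 1, 0), (7, 7, 6)]


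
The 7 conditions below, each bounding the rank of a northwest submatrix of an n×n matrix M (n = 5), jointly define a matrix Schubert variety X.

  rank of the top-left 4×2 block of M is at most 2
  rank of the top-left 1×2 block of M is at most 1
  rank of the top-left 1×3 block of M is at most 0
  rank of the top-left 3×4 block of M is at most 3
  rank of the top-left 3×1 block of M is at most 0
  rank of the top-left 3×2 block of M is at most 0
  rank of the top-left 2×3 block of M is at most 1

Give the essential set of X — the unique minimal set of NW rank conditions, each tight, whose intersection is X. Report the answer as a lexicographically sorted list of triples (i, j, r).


Recovering R(i,j) via the rank-extension bound from the 7 conditions:

  R[1]: 0, 0, 0, 1, 1
  R[2]: 0, 0, 1, 2, 2
  R[3]: 0, 0, 1, 2, 3
  R[4]: 1, 1, 2, 3, 4
  R[5]: 1, 2, 3, 4, 5

giving w = (4, 3, 5, 1, 2) via Δ²R.

|D(w)|=7, |Ess(w)|=2:

[(1, 3, 0), (3, 2, 0)]


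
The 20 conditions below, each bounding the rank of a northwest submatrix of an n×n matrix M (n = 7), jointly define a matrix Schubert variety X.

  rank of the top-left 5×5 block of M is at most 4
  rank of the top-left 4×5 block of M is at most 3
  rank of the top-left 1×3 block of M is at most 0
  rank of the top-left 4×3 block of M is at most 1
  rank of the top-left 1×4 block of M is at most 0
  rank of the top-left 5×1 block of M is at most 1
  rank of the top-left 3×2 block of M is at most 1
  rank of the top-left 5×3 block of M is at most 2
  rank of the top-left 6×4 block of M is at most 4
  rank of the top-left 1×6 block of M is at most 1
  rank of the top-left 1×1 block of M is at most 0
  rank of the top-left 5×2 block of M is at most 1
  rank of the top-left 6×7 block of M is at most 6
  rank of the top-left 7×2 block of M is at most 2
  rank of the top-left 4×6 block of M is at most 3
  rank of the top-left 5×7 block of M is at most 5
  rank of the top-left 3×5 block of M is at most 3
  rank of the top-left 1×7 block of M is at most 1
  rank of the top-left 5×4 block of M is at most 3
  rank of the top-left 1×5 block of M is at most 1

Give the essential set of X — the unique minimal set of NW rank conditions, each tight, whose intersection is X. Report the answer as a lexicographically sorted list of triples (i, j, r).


Recovering R(i,j) via the rank-extension bound from the 20 conditions:

  0 0 0 0 1 1 1
  1 1 1 1 2 2 2
  1 1 1 2 3 3 3
  1 1 1 2 3 3 4
  1 1 2 3 4 4 5
  1 2 3 4 5 5 6
  1 2 3 4 5 6 7

so w = (5, 1, 4, 7, 3, 2, 6).

ℓ(w)=10; the 4 essential cells (i,j,r):

[(1, 4, 0), (4, 3, 1), (4, 6, 3), (5, 2, 1)]


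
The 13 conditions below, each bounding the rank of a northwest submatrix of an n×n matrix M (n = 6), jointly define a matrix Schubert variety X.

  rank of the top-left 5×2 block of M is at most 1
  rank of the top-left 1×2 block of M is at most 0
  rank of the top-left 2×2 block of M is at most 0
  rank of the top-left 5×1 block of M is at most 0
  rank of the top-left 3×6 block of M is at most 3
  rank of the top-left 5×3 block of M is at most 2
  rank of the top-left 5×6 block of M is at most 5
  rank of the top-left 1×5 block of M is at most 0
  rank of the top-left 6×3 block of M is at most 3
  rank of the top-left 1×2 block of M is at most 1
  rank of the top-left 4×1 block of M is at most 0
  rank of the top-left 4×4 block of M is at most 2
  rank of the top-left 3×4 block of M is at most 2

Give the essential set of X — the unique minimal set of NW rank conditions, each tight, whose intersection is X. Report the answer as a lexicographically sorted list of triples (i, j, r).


Computing R[i][j] = min implied NW-rank bound (n=6, 13 conditions):

  0 0 0 0 0 1
  0 0 1 1 1 2
  0 1 2 2 2 3
  0 1 2 2 3 4
  0 1 2 3 4 5
  1 2 3 4 5 6

reading off 1-entries of Δ²R: w = (6, 3, 2, 5, 4, 1).

|D(w)|=11, |Ess(w)|=4:

[(1, 5, 0), (2, 2, 0), (4, 4, 2), (5, 1, 0)]


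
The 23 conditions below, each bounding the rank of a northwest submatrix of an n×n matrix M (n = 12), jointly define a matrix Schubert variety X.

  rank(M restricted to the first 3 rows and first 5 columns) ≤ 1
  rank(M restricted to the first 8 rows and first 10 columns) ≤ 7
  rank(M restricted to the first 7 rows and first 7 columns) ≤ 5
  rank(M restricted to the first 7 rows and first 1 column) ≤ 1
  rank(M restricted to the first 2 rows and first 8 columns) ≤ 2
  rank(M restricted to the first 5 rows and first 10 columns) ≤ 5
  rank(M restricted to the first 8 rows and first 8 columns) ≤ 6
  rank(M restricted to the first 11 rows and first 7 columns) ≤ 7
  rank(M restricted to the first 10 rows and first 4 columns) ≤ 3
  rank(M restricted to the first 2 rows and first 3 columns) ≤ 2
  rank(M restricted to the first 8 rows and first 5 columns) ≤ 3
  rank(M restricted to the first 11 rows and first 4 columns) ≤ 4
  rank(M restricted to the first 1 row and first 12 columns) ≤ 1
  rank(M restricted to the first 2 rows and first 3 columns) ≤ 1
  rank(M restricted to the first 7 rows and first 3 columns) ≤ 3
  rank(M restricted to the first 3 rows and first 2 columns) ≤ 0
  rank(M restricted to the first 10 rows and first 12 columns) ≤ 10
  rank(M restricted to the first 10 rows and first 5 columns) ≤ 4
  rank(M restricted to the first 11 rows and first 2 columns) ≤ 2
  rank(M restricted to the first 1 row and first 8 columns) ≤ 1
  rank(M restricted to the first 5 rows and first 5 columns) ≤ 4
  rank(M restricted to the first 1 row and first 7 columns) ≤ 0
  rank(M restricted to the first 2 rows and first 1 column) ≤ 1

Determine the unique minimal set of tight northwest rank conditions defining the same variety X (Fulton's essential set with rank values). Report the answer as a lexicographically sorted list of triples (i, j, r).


The tightest implied rank at each (i,j), from the 23 conditions:

  i=1: 0  0  0  0  0  0  0  1  1  1  1  1
  i=2: 0  0  1  1  1  1  1  2  2  2  2  2
  i=3: 0  0  1  1  1  2  2  3  3  3  3  3
  i=4: 1  1  2  2  2  3  3  4  4  4  4  4
  i=5: 1  2  3  3  3  4  4  5  5  5  5  5
  i=6: 1  2  3  3  3  4  5  6  6  6  6  6
  i=7: 1  2  3  3  3  4  5  6  7  7  7  7
  i=8: 1  2  3  3  3  4  5  6  7  7  8  8
  i=9: 1  2  3  3  4  5  6  7  8  8  9  9
  i=10: 1  2  3  3  4  5  6  7  8  9  10  10
  i=11: 1  2  3  4  5  6  7  8  9  10  11  11
  i=12: 1  2  3  4  5  6  7  8  9  10  11  12

so w = (8, 3, 6, 1, 2, 7, 9, 11, 5, 10, 4, 12).

Fulton essential set (6 of the 22 Rothe cells):

[(1, 7, 0), (3, 2, 0), (3, 5, 1), (8, 5, 3), (8, 10, 7), (10, 4, 3)]


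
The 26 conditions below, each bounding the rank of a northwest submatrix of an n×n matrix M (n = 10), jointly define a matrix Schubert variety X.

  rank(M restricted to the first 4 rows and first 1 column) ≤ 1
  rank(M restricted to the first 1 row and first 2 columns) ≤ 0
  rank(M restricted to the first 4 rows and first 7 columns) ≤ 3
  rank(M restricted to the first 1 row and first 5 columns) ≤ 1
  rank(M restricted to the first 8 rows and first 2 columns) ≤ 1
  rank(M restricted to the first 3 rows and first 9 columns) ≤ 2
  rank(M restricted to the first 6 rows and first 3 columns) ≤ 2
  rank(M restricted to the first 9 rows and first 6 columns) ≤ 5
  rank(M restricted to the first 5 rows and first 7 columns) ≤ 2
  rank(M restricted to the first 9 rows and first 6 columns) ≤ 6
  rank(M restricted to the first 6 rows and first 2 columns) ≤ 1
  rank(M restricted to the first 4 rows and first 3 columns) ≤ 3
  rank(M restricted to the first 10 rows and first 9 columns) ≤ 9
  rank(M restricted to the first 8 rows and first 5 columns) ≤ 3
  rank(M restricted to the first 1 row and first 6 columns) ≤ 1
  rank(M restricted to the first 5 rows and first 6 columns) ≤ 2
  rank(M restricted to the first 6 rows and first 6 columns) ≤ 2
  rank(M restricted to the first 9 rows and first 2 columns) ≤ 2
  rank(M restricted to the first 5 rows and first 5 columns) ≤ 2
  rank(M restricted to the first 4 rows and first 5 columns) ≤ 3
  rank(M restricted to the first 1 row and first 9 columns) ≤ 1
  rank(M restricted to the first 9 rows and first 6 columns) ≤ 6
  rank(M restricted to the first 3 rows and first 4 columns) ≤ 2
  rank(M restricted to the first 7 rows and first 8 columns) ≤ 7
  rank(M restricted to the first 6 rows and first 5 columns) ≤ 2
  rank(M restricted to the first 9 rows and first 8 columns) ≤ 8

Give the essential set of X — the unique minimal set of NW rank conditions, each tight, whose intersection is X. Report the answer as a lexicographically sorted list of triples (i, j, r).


Propagating the 26 rank bounds to every northwest block:

  R[1]: 0  0  1  1  1  1  1  1  1  1
  R[2]: 1  1  2  2  2  2  2  2  2  2
  R[3]: 1  1  2  2  2  2  2  2  2  3
  R[4]: 1  1  2  2  2  2  2  3  3  4
  R[5]: 1  1  2  2  2  2  2  3  4  5
  R[6]: 1  1  2  2  2  2  3  4  5  6
  R[7]: 1  1  2  3  3  3  4  5  6  7
  R[8]: 1  1  2  3  3  4  5  6  7  8
  R[9]: 1  2  3  4  4  5  6  7  8  9
  R[10]: 1  2  3  4  5  6  7  8  9  10

second differences of R give the permutation w = (3, 1, 10, 8, 9, 7, 4, 6, 2, 5).

D(w) has 26 cells with 6 SE-corners; essential set:

[(1, 2, 0), (3, 9, 2), (5, 7, 2), (6, 6, 2), (8, 2, 1), (8, 5, 3)]


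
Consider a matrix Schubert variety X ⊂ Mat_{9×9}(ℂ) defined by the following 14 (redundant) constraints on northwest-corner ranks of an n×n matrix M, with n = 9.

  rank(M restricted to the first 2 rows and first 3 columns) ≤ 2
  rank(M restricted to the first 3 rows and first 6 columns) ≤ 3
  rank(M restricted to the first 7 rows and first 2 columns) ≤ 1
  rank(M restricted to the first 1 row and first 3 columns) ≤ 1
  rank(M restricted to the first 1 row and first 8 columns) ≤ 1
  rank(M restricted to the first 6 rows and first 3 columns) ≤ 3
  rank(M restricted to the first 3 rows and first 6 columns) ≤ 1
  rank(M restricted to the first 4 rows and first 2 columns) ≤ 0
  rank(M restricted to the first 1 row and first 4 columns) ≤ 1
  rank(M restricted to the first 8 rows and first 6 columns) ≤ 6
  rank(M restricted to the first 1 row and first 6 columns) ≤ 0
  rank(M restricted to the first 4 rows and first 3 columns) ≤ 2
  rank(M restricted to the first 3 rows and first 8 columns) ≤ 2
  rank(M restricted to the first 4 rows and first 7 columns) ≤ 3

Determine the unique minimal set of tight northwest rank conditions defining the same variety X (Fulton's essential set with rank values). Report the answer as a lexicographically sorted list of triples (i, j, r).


Rank table r_w(9×9) implied by the 14 constraints:

  0, 0, 0, 0, 0, 0, 1, 1, 1
  0, 0, 1, 1, 1, 1, 2, 2, 2
  0, 0, 1, 1, 1, 1, 2, 2, 3
  0, 0, 1, 2, 2, 2, 3, 3, 4
  1, 1, 2, 3, 3, 3, 4, 4, 5
  1, 1, 2, 3, 4, 4, 5, 5, 6
  1, 1, 2, 3, 4, 5, 6, 6, 7
  1, 2, 3, 4, 5, 6, 7, 7, 8
  1, 2, 3, 4, 5, 6, 7, 8, 9

hence w(1..9) = (7, 3, 9, 4, 1, 5, 6, 2, 8).

D(w) has 18 cells with 5 SE-corners; essential set:

[(1, 6, 0), (3, 6, 1), (3, 8, 2), (4, 2, 0), (7, 2, 1)]


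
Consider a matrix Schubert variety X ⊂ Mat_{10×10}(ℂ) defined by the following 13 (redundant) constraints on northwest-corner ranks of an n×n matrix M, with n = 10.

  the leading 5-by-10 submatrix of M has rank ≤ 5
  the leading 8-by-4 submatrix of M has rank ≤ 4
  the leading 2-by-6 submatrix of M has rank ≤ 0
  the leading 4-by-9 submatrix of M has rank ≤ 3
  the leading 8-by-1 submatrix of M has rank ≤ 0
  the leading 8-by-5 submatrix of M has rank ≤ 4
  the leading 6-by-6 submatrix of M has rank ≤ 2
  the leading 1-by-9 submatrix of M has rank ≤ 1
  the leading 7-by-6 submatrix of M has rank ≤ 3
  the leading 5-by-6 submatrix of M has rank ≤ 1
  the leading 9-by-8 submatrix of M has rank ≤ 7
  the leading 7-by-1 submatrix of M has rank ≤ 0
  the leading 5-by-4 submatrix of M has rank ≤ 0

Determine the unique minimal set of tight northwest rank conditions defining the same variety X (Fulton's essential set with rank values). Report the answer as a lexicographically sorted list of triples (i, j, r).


Propagating the 13 rank bounds to every northwest block:

  0 | 0 | 0 | 0 | 0 | 0 | 1 | 1 | 1 | 1
  0 | 0 | 0 | 0 | 0 | 0 | 1 | 2 | 2 | 2
  0 | 0 | 0 | 0 | 1 | 1 | 2 | 3 | 3 | 3
  0 | 0 | 0 | 0 | 1 | 1 | 2 | 3 | 3 | 4
  0 | 0 | 0 | 0 | 1 | 1 | 2 | 3 | 4 | 5
  0 | 1 | 1 | 1 | 2 | 2 | 3 | 4 | 5 | 6
  0 | 1 | 2 | 2 | 3 | 3 | 4 | 5 | 6 | 7
  0 | 1 | 2 | 3 | 4 | 4 | 5 | 6 | 7 | 8
  1 | 2 | 3 | 4 | 5 | 5 | 6 | 7 | 8 | 9
  1 | 2 | 3 | 4 | 5 | 6 | 7 | 8 | 9 | 10

the unique w with this rank table is (7, 8, 5, 10, 9, 2, 3, 4, 1, 6).

D(w) has 30 cells with 5 SE-corners; essential set:

[(2, 6, 0), (4, 9, 3), (5, 4, 0), (5, 6, 1), (8, 1, 0)]


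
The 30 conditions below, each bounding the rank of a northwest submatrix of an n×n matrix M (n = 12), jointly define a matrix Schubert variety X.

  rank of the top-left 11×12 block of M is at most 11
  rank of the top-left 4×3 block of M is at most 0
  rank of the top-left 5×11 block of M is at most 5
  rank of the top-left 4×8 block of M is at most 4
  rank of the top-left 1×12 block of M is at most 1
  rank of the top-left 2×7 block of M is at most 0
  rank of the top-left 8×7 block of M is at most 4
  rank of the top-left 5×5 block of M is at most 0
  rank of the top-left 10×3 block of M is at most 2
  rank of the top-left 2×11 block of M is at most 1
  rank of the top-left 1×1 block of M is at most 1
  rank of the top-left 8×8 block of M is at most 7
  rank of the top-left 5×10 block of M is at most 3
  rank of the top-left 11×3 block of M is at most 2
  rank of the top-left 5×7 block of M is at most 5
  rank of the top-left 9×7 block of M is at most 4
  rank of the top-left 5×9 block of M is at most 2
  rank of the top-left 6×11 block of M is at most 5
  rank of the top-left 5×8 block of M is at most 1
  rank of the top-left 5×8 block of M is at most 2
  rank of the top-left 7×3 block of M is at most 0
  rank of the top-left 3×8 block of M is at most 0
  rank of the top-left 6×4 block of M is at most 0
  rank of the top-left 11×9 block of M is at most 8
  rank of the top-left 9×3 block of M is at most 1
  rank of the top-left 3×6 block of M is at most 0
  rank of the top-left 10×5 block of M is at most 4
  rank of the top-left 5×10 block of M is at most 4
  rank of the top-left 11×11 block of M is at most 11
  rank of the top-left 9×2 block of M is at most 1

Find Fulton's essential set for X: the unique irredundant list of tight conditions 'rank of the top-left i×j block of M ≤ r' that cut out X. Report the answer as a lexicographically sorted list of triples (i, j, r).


Reconstructing r_w from the 30 given conditions:

  0  0  0  0  0  0  0  0  1  1  1  1
  0  0  0  0  0  0  0  0  1  1  1  2
  0  0  0  0  0  0  0  0  1  2  2  3
  0  0  0  0  0  1  1  1  2  3  3  4
  0  0  0  0  0  1  1  1  2  3  4  5
  0  0  0  0  1  2  2  2  3  4  5  6
  0  0  0  1  2  3  3  3  4  5  6  7
  1  1  1  2  3  4  4  4  5  6  7  8
  1  1  1  2  3  4  4  5  6  7  8  9
  1  2  2  3  4  5  5  6  7  8  9  10
  1  2  2  3  4  5  6  7  8  9  10  11
  1  2  3  4  5  6  7  8  9  10  11  12

giving w = (9, 12, 10, 6, 11, 5, 4, 1, 8, 2, 7, 3) via Δ²R.

D(w) has 49 cells with 9 SE-corners; essential set:

[(2, 11, 1), (3, 8, 0), (5, 5, 0), (5, 8, 1), (6, 4, 0), (7, 3, 0), (9, 3, 1), (9, 7, 4), (11, 3, 2)]


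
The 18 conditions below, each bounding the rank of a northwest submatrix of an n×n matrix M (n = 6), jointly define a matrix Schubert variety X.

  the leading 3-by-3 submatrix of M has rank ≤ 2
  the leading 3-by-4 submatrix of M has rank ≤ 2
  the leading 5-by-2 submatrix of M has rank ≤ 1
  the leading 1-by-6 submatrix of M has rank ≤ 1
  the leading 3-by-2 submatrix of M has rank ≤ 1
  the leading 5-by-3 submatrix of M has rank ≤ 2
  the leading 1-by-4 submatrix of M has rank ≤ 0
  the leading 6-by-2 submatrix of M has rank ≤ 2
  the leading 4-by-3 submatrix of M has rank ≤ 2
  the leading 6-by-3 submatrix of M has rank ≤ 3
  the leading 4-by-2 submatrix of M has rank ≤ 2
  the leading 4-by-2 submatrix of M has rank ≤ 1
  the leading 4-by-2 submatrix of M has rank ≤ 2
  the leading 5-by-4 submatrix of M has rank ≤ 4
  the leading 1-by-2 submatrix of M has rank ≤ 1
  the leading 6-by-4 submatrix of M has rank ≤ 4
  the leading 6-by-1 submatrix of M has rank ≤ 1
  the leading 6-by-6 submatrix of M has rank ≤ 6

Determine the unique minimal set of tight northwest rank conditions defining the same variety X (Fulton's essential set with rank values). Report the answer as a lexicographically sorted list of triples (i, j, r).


Computing R[i][j] = min implied NW-rank bound (n=6, 18 conditions):

  R[1]: 0 | 0 | 0 | 0 | 1 | 1
  R[2]: 1 | 1 | 1 | 1 | 2 | 2
  R[3]: 1 | 1 | 2 | 2 | 3 | 3
  R[4]: 1 | 1 | 2 | 3 | 4 | 4
  R[5]: 1 | 1 | 2 | 3 | 4 | 5
  R[6]: 1 | 2 | 3 | 4 | 5 | 6

hence w(1..6) = (5, 1, 3, 4, 6, 2).

|D(w)|=7, |Ess(w)|=2:

[(1, 4, 0), (5, 2, 1)]


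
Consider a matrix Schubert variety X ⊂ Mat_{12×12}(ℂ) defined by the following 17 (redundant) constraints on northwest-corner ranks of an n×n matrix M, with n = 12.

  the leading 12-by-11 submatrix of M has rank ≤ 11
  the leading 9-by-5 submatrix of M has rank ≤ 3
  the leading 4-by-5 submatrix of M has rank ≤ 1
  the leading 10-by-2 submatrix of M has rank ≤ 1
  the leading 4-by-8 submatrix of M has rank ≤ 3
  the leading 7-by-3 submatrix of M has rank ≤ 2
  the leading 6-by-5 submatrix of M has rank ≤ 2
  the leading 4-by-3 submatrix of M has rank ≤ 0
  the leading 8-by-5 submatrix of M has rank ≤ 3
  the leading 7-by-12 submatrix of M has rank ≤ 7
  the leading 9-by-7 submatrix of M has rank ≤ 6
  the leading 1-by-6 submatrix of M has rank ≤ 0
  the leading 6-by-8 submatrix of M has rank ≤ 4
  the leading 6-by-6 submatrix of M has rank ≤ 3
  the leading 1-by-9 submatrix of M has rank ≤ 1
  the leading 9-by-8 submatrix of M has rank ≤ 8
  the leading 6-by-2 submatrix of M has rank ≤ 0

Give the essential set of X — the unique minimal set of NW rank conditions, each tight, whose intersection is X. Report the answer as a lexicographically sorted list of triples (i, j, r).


Computing R[i][j] = min implied NW-rank bound (n=12, 17 conditions):

  R[1]: 0 | 0 | 0 | 0 | 0 | 0 | 1 | 1 | 1 | 1 | 1 | 1
  R[2]: 0 | 0 | 0 | 1 | 1 | 1 | 2 | 2 | 2 | 2 | 2 | 2
  R[3]: 0 | 0 | 0 | 1 | 1 | 2 | 3 | 3 | 3 | 3 | 3 | 3
  R[4]: 0 | 0 | 0 | 1 | 1 | 2 | 3 | 3 | 4 | 4 | 4 | 4
  R[5]: 0 | 0 | 1 | 2 | 2 | 3 | 4 | 4 | 5 | 5 | 5 | 5
  R[6]: 0 | 0 | 1 | 2 | 2 | 3 | 4 | 4 | 5 | 6 | 6 | 6
  R[7]: 1 | 1 | 2 | 3 | 3 | 4 | 5 | 5 | 6 | 7 | 7 | 7
  R[8]: 1 | 1 | 2 | 3 | 3 | 4 | 5 | 6 | 7 | 8 | 8 | 8
  R[9]: 1 | 1 | 2 | 3 | 3 | 4 | 5 | 6 | 7 | 8 | 9 | 9
  R[10]: 1 | 1 | 2 | 3 | 4 | 5 | 6 | 7 | 8 | 9 | 10 | 10
  R[11]: 1 | 2 | 3 | 4 | 5 | 6 | 7 | 8 | 9 | 10 | 11 | 11
  R[12]: 1 | 2 | 3 | 4 | 5 | 6 | 7 | 8 | 9 | 10 | 11 | 12

reading off 1-entries of Δ²R: w = (7, 4, 6, 9, 3, 10, 1, 8, 11, 5, 2, 12).

Fulton essential set (9 of the 29 Rothe cells):

[(1, 6, 0), (4, 3, 0), (4, 5, 1), (4, 8, 3), (6, 2, 0), (6, 5, 2), (6, 8, 4), (9, 5, 3), (10, 2, 1)]
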